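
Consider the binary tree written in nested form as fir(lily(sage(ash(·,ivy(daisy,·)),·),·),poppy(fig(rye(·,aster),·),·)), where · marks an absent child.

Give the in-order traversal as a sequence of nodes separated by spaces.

ash daisy ivy sage lily fir rye aster fig poppy

In-order visits the left subtree, then the node, then the right subtree.
At fir: go left to lily.
  At lily: go left to sage.
    At sage: go left to ash.
      At ash: no left child.
      Visit ash.
      At ash: go right to ivy.
        At ivy: go left to daisy.
          daisy is a leaf — visit daisy.
        Visit ivy.
        At ivy: no right child.
    Visit sage.
    At sage: no right child.
  Visit lily.
  At lily: no right child.
Visit fir.
At fir: go right to poppy.
  At poppy: go left to fig.
    At fig: go left to rye.
      At rye: no left child.
      Visit rye.
      At rye: go right to aster.
        aster is a leaf — visit aster.
    Visit fig.
    At fig: no right child.
  Visit poppy.
  At poppy: no right child.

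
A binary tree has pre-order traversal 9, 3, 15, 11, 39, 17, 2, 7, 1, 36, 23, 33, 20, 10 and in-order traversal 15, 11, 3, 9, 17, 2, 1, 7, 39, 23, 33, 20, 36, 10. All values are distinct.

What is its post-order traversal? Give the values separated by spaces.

11 15 3 1 7 2 17 20 33 23 10 36 39 9

The first element of pre-order is the root; it splits in-order into left and right subtrees.
Root 9: left subtree has 3 nodes {15, 11, 3}, right has 10 {17, 2, 1, 7, 39, 23, 33, 20, 36, 10}.
  Root 3: left subtree has 2 nodes {15, 11}, right has 0 { }.
    Root 15: left subtree has 0 nodes { }, right has 1 {11}.
  Root 39: left subtree has 4 nodes {17, 2, 1, 7}, right has 5 {23, 33, 20, 36, 10}.
    Root 17: left subtree has 0 nodes { }, right has 3 {2, 1, 7}.
      Root 2: left subtree has 0 nodes { }, right has 2 {1, 7}.
        Root 7: left subtree has 1 node {1}, right has 0 { }.
    Root 36: left subtree has 3 nodes {23, 33, 20}, right has 1 {10}.
      Root 23: left subtree has 0 nodes { }, right has 2 {33, 20}.
        Root 33: left subtree has 0 nodes { }, right has 1 {20}.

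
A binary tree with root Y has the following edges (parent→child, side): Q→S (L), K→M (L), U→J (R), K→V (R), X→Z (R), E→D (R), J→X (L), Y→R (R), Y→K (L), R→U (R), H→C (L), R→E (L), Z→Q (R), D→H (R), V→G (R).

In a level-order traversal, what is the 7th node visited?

U

Level-order visits nodes level by level from the root, left to right within each level.
Level 0: Y
Level 1: K, R
Level 2: M, V, E, U
Level 3: G, D, J
Level 4: H, X
Level 5: C, Z
Level 6: Q
Level 7: S
Full level-order sequence: Y, K, R, M, V, E, U, G, D, J, H, X, C, Z, Q, S.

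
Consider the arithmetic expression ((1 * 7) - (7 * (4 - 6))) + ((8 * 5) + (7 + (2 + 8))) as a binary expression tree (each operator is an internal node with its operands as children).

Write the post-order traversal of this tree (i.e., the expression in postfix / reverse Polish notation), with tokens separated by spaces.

Post-order on an expression tree gives postfix notation: for each operator, emit left operand, right operand, then the operator.

1 7 * 7 4 6 - * - 8 5 * 7 2 8 + + + +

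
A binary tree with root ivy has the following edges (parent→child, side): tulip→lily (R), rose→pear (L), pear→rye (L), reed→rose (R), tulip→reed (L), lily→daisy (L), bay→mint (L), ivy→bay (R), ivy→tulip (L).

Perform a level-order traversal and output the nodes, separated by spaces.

Level-order visits nodes level by level from the root, left to right within each level.
Level 0: ivy
Level 1: tulip, bay
Level 2: reed, lily, mint
Level 3: rose, daisy
Level 4: pear
Level 5: rye

ivy tulip bay reed lily mint rose daisy pear rye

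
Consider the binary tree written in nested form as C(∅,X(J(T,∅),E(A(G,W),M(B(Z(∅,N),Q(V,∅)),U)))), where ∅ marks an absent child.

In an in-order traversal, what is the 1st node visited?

In-order visits the left subtree, then the node, then the right subtree.
At C: no left child.
Visit C.
At C: go right to X.
  At X: go left to J.
    At J: go left to T.
      T is a leaf — visit T.
    Visit J.
    At J: no right child.
  Visit X.
  At X: go right to E.
    At E: go left to A.
      At A: go left to G.
        G is a leaf — visit G.
      Visit A.
      At A: go right to W.
        W is a leaf — visit W.
    Visit E.
    At E: go right to M.
      At M: go left to B.
        At B: go left to Z.
          At Z: no left child.
          Visit Z.
          At Z: go right to N.
            N is a leaf — visit N.
        Visit B.
        At B: go right to Q.
          At Q: go left to V.
            V is a leaf — visit V.
          Visit Q.
          At Q: no right child.
      Visit M.
      At M: go right to U.
        U is a leaf — visit U.
Full in-order sequence: C, T, J, X, G, A, W, E, Z, N, B, V, Q, M, U.

C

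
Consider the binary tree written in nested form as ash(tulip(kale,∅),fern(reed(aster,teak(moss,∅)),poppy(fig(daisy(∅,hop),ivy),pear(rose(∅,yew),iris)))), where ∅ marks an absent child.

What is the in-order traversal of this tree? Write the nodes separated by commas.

In-order visits the left subtree, then the node, then the right subtree.
At ash: go left to tulip.
  At tulip: go left to kale.
    kale is a leaf — visit kale.
  Visit tulip.
  At tulip: no right child.
Visit ash.
At ash: go right to fern.
  At fern: go left to reed.
    At reed: go left to aster.
      aster is a leaf — visit aster.
    Visit reed.
    At reed: go right to teak.
      At teak: go left to moss.
        moss is a leaf — visit moss.
      Visit teak.
      At teak: no right child.
  Visit fern.
  At fern: go right to poppy.
    At poppy: go left to fig.
      At fig: go left to daisy.
        At daisy: no left child.
        Visit daisy.
        At daisy: go right to hop.
          hop is a leaf — visit hop.
      Visit fig.
      At fig: go right to ivy.
        ivy is a leaf — visit ivy.
    Visit poppy.
    At poppy: go right to pear.
      At pear: go left to rose.
        At rose: no left child.
        Visit rose.
        At rose: go right to yew.
          yew is a leaf — visit yew.
      Visit pear.
      At pear: go right to iris.
        iris is a leaf — visit iris.

kale, tulip, ash, aster, reed, moss, teak, fern, daisy, hop, fig, ivy, poppy, rose, yew, pear, iris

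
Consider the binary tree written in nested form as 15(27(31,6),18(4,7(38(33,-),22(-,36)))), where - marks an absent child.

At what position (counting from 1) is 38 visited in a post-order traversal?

Post-order visits the left subtree, then the right subtree, then the node.
At 15: go left to 27.
  At 27: go left to 31.
    31 is a leaf — visit 31.
  At 27: go right to 6.
    6 is a leaf — visit 6.
  Visit 27.
At 15: go right to 18.
  At 18: go left to 4.
    4 is a leaf — visit 4.
  At 18: go right to 7.
    At 7: go left to 38.
      At 38: go left to 33.
        33 is a leaf — visit 33.
      At 38: no right child.
      Visit 38.
    At 7: go right to 22.
      At 22: no left child.
      At 22: go right to 36.
        36 is a leaf — visit 36.
      Visit 22.
    Visit 7.
  Visit 18.
Visit 15.
Full post-order sequence: 31, 6, 27, 4, 33, 38, 36, 22, 7, 18, 15.

6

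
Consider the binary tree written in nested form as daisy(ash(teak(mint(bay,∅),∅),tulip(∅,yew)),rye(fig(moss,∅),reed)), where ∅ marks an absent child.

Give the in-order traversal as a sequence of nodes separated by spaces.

bay mint teak ash tulip yew daisy moss fig rye reed

In-order visits the left subtree, then the node, then the right subtree.
At daisy: go left to ash.
  At ash: go left to teak.
    At teak: go left to mint.
      At mint: go left to bay.
        bay is a leaf — visit bay.
      Visit mint.
      At mint: no right child.
    Visit teak.
    At teak: no right child.
  Visit ash.
  At ash: go right to tulip.
    At tulip: no left child.
    Visit tulip.
    At tulip: go right to yew.
      yew is a leaf — visit yew.
Visit daisy.
At daisy: go right to rye.
  At rye: go left to fig.
    At fig: go left to moss.
      moss is a leaf — visit moss.
    Visit fig.
    At fig: no right child.
  Visit rye.
  At rye: go right to reed.
    reed is a leaf — visit reed.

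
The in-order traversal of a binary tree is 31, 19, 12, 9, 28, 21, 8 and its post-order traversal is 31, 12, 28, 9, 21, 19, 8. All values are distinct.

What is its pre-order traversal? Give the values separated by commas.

8, 19, 31, 21, 9, 12, 28

The last element of post-order is the root; it splits in-order into left and right subtrees.
Root 8: left subtree has 6 nodes {31, 19, 12, 9, 28, 21}, right has 0 { }.
  Root 19: left subtree has 1 node {31}, right has 4 {12, 9, 28, 21}.
    Root 21: left subtree has 3 nodes {12, 9, 28}, right has 0 { }.
      Root 9: left subtree has 1 node {12}, right has 1 {28}.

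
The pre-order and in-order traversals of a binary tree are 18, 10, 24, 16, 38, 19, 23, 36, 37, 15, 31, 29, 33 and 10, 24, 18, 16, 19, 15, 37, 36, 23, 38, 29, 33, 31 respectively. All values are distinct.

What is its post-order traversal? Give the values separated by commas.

24, 10, 15, 37, 36, 23, 19, 33, 29, 31, 38, 16, 18

The first element of pre-order is the root; it splits in-order into left and right subtrees.
Root 18: left subtree has 2 nodes {10, 24}, right has 10 {16, 19, 15, 37, 36, 23, 38, 29, 33, 31}.
  Root 10: left subtree has 0 nodes { }, right has 1 {24}.
  Root 16: left subtree has 0 nodes { }, right has 9 {19, 15, 37, 36, 23, 38, 29, 33, 31}.
    Root 38: left subtree has 5 nodes {19, 15, 37, 36, 23}, right has 3 {29, 33, 31}.
      Root 19: left subtree has 0 nodes { }, right has 4 {15, 37, 36, 23}.
        Root 23: left subtree has 3 nodes {15, 37, 36}, right has 0 { }.
          Root 36: left subtree has 2 nodes {15, 37}, right has 0 { }.
            Root 37: left subtree has 1 node {15}, right has 0 { }.
      Root 31: left subtree has 2 nodes {29, 33}, right has 0 { }.
        Root 29: left subtree has 0 nodes { }, right has 1 {33}.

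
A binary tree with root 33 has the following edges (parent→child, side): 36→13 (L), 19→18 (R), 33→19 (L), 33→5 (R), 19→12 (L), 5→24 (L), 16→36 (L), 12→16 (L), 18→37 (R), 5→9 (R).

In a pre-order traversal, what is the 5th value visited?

36

Pre-order visits the node, then its left subtree, then its right subtree.
Visit 33.
At 33: go left to 19.
  Visit 19.
  At 19: go left to 12.
    Visit 12.
    At 12: go left to 16.
      Visit 16.
      At 16: go left to 36.
        Visit 36.
        At 36: go left to 13.
          13 is a leaf — visit 13.
        At 36: no right child.
      At 16: no right child.
    At 12: no right child.
  At 19: go right to 18.
    Visit 18.
    At 18: no left child.
    At 18: go right to 37.
      37 is a leaf — visit 37.
At 33: go right to 5.
  Visit 5.
  At 5: go left to 24.
    24 is a leaf — visit 24.
  At 5: go right to 9.
    9 is a leaf — visit 9.
Full pre-order sequence: 33, 19, 12, 16, 36, 13, 18, 37, 5, 24, 9.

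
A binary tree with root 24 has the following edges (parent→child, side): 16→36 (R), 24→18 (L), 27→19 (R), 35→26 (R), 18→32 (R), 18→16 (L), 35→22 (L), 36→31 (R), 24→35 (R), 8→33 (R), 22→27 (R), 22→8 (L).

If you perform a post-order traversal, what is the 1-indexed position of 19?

Post-order visits the left subtree, then the right subtree, then the node.
At 24: go left to 18.
  At 18: go left to 16.
    At 16: no left child.
    At 16: go right to 36.
      At 36: no left child.
      At 36: go right to 31.
        31 is a leaf — visit 31.
      Visit 36.
    Visit 16.
  At 18: go right to 32.
    32 is a leaf — visit 32.
  Visit 18.
At 24: go right to 35.
  At 35: go left to 22.
    At 22: go left to 8.
      At 8: no left child.
      At 8: go right to 33.
        33 is a leaf — visit 33.
      Visit 8.
    At 22: go right to 27.
      At 27: no left child.
      At 27: go right to 19.
        19 is a leaf — visit 19.
      Visit 27.
    Visit 22.
  At 35: go right to 26.
    26 is a leaf — visit 26.
  Visit 35.
Visit 24.
Full post-order sequence: 31, 36, 16, 32, 18, 33, 8, 19, 27, 22, 26, 35, 24.

8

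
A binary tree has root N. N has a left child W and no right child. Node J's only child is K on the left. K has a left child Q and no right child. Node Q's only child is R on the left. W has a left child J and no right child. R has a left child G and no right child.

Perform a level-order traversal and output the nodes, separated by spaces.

Level-order visits nodes level by level from the root, left to right within each level.
Level 0: N
Level 1: W
Level 2: J
Level 3: K
Level 4: Q
Level 5: R
Level 6: G

N W J K Q R G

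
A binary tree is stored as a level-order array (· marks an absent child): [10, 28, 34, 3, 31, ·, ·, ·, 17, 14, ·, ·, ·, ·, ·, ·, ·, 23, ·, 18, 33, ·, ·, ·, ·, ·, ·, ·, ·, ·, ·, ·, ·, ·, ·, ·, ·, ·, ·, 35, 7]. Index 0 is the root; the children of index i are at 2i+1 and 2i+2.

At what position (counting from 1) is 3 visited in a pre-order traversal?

Pre-order visits the node, then its left subtree, then its right subtree.
Visit 10.
At 10: go left to 28.
  Visit 28.
  At 28: go left to 3.
    Visit 3.
    At 3: no left child.
    At 3: go right to 17.
      Visit 17.
      At 17: go left to 23.
        23 is a leaf — visit 23.
      At 17: no right child.
  At 28: go right to 31.
    Visit 31.
    At 31: go left to 14.
      Visit 14.
      At 14: go left to 18.
        Visit 18.
        At 18: go left to 35.
          35 is a leaf — visit 35.
        At 18: go right to 7.
          7 is a leaf — visit 7.
      At 14: go right to 33.
        33 is a leaf — visit 33.
    At 31: no right child.
At 10: go right to 34.
  34 is a leaf — visit 34.
Full pre-order sequence: 10, 28, 3, 17, 23, 31, 14, 18, 35, 7, 33, 34.

3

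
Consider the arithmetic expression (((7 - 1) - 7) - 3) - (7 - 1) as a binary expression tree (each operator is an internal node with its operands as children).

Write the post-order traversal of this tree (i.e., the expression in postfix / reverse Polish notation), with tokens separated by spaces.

Post-order on an expression tree gives postfix notation: for each operator, emit left operand, right operand, then the operator.

7 1 - 7 - 3 - 7 1 - -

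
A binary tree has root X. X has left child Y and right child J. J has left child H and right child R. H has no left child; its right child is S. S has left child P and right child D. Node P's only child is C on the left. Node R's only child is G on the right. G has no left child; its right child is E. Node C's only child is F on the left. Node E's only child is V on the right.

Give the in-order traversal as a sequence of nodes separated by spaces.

Y X H F C P S D J R G E V

In-order visits the left subtree, then the node, then the right subtree.
At X: go left to Y.
  Y is a leaf — visit Y.
Visit X.
At X: go right to J.
  At J: go left to H.
    At H: no left child.
    Visit H.
    At H: go right to S.
      At S: go left to P.
        At P: go left to C.
          At C: go left to F.
            F is a leaf — visit F.
          Visit C.
          At C: no right child.
        Visit P.
        At P: no right child.
      Visit S.
      At S: go right to D.
        D is a leaf — visit D.
  Visit J.
  At J: go right to R.
    At R: no left child.
    Visit R.
    At R: go right to G.
      At G: no left child.
      Visit G.
      At G: go right to E.
        At E: no left child.
        Visit E.
        At E: go right to V.
          V is a leaf — visit V.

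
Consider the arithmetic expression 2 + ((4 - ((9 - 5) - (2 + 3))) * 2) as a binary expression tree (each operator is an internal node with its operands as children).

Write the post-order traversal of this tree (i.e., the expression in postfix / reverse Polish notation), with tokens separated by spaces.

2 4 9 5 - 2 3 + - - 2 * +

Post-order on an expression tree gives postfix notation: for each operator, emit left operand, right operand, then the operator.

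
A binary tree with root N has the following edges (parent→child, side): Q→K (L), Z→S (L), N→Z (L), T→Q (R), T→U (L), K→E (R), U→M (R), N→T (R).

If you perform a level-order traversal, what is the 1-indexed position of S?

4

Level-order visits nodes level by level from the root, left to right within each level.
Level 0: N
Level 1: Z, T
Level 2: S, U, Q
Level 3: M, K
Level 4: E
Full level-order sequence: N, Z, T, S, U, Q, M, K, E.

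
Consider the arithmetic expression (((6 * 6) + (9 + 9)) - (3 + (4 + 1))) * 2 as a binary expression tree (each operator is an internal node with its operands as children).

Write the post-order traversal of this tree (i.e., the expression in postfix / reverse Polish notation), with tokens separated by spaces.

Post-order on an expression tree gives postfix notation: for each operator, emit left operand, right operand, then the operator.

6 6 * 9 9 + + 3 4 1 + + - 2 *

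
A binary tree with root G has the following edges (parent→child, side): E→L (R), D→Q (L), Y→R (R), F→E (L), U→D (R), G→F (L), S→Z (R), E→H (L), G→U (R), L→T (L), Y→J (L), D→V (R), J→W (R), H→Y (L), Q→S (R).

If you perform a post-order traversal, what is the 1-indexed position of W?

Post-order visits the left subtree, then the right subtree, then the node.
At G: go left to F.
  At F: go left to E.
    At E: go left to H.
      At H: go left to Y.
        At Y: go left to J.
          At J: no left child.
          At J: go right to W.
            W is a leaf — visit W.
          Visit J.
        At Y: go right to R.
          R is a leaf — visit R.
        Visit Y.
      At H: no right child.
      Visit H.
    At E: go right to L.
      At L: go left to T.
        T is a leaf — visit T.
      At L: no right child.
      Visit L.
    Visit E.
  At F: no right child.
  Visit F.
At G: go right to U.
  At U: no left child.
  At U: go right to D.
    At D: go left to Q.
      At Q: no left child.
      At Q: go right to S.
        At S: no left child.
        At S: go right to Z.
          Z is a leaf — visit Z.
        Visit S.
      Visit Q.
    At D: go right to V.
      V is a leaf — visit V.
    Visit D.
  Visit U.
Visit G.
Full post-order sequence: W, J, R, Y, H, T, L, E, F, Z, S, Q, V, D, U, G.

1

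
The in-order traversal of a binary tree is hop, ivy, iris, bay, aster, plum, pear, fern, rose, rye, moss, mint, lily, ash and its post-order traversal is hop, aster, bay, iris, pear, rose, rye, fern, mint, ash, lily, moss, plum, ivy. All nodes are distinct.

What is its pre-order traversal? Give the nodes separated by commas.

ivy, hop, plum, iris, bay, aster, moss, fern, pear, rye, rose, lily, mint, ash

The last element of post-order is the root; it splits in-order into left and right subtrees.
Root ivy: left subtree has 1 node {hop}, right has 12 {iris, bay, aster, plum, pear, fern, rose, rye, moss, mint, lily, ash}.
  Root plum: left subtree has 3 nodes {iris, bay, aster}, right has 8 {pear, fern, rose, rye, moss, mint, lily, ash}.
    Root iris: left subtree has 0 nodes { }, right has 2 {bay, aster}.
      Root bay: left subtree has 0 nodes { }, right has 1 {aster}.
    Root moss: left subtree has 4 nodes {pear, fern, rose, rye}, right has 3 {mint, lily, ash}.
      Root fern: left subtree has 1 node {pear}, right has 2 {rose, rye}.
        Root rye: left subtree has 1 node {rose}, right has 0 { }.
      Root lily: left subtree has 1 node {mint}, right has 1 {ash}.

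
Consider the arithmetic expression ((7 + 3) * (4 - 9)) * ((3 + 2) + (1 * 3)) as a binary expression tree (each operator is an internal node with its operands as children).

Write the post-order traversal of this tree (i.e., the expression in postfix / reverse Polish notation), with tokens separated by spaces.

7 3 + 4 9 - * 3 2 + 1 3 * + *

Post-order on an expression tree gives postfix notation: for each operator, emit left operand, right operand, then the operator.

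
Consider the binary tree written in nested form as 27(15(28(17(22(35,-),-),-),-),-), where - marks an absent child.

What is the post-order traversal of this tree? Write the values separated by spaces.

Post-order visits the left subtree, then the right subtree, then the node.
At 27: go left to 15.
  At 15: go left to 28.
    At 28: go left to 17.
      At 17: go left to 22.
        At 22: go left to 35.
          35 is a leaf — visit 35.
        At 22: no right child.
        Visit 22.
      At 17: no right child.
      Visit 17.
    At 28: no right child.
    Visit 28.
  At 15: no right child.
  Visit 15.
At 27: no right child.
Visit 27.

35 22 17 28 15 27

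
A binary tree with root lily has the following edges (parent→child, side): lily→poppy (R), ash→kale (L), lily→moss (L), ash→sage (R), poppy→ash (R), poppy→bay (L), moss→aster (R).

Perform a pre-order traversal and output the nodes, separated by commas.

Pre-order visits the node, then its left subtree, then its right subtree.
Visit lily.
At lily: go left to moss.
  Visit moss.
  At moss: no left child.
  At moss: go right to aster.
    aster is a leaf — visit aster.
At lily: go right to poppy.
  Visit poppy.
  At poppy: go left to bay.
    bay is a leaf — visit bay.
  At poppy: go right to ash.
    Visit ash.
    At ash: go left to kale.
      kale is a leaf — visit kale.
    At ash: go right to sage.
      sage is a leaf — visit sage.

lily, moss, aster, poppy, bay, ash, kale, sage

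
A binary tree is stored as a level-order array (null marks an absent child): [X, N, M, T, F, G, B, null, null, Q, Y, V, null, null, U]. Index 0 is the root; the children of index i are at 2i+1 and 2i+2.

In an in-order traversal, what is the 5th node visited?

In-order visits the left subtree, then the node, then the right subtree.
At X: go left to N.
  At N: go left to T.
    T is a leaf — visit T.
  Visit N.
  At N: go right to F.
    At F: go left to Q.
      Q is a leaf — visit Q.
    Visit F.
    At F: go right to Y.
      Y is a leaf — visit Y.
Visit X.
At X: go right to M.
  At M: go left to G.
    At G: go left to V.
      V is a leaf — visit V.
    Visit G.
    At G: no right child.
  Visit M.
  At M: go right to B.
    At B: no left child.
    Visit B.
    At B: go right to U.
      U is a leaf — visit U.
Full in-order sequence: T, N, Q, F, Y, X, V, G, M, B, U.

Y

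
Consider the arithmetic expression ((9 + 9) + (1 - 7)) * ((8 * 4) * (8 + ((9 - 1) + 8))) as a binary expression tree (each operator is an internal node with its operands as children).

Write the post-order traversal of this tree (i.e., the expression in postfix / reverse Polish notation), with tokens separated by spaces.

Post-order on an expression tree gives postfix notation: for each operator, emit left operand, right operand, then the operator.

9 9 + 1 7 - + 8 4 * 8 9 1 - 8 + + * *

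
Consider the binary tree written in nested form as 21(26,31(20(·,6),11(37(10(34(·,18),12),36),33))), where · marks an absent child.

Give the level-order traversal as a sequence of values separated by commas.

21, 26, 31, 20, 11, 6, 37, 33, 10, 36, 34, 12, 18

Level-order visits nodes level by level from the root, left to right within each level.
Level 0: 21
Level 1: 26, 31
Level 2: 20, 11
Level 3: 6, 37, 33
Level 4: 10, 36
Level 5: 34, 12
Level 6: 18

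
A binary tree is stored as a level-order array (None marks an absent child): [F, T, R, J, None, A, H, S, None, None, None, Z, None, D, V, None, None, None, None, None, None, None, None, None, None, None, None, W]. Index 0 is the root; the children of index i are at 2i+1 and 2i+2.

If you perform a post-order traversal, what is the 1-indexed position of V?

Post-order visits the left subtree, then the right subtree, then the node.
At F: go left to T.
  At T: go left to J.
    At J: go left to S.
      S is a leaf — visit S.
    At J: no right child.
    Visit J.
  At T: no right child.
  Visit T.
At F: go right to R.
  At R: go left to A.
    At A: go left to Z.
      Z is a leaf — visit Z.
    At A: no right child.
    Visit A.
  At R: go right to H.
    At H: go left to D.
      At D: go left to W.
        W is a leaf — visit W.
      At D: no right child.
      Visit D.
    At H: go right to V.
      V is a leaf — visit V.
    Visit H.
  Visit R.
Visit F.
Full post-order sequence: S, J, T, Z, A, W, D, V, H, R, F.

8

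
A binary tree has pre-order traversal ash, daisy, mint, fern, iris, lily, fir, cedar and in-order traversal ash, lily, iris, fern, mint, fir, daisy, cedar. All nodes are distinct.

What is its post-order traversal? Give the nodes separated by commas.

lily, iris, fern, fir, mint, cedar, daisy, ash

The first element of pre-order is the root; it splits in-order into left and right subtrees.
Root ash: left subtree has 0 nodes { }, right has 7 {lily, iris, fern, mint, fir, daisy, cedar}.
  Root daisy: left subtree has 5 nodes {lily, iris, fern, mint, fir}, right has 1 {cedar}.
    Root mint: left subtree has 3 nodes {lily, iris, fern}, right has 1 {fir}.
      Root fern: left subtree has 2 nodes {lily, iris}, right has 0 { }.
        Root iris: left subtree has 1 node {lily}, right has 0 { }.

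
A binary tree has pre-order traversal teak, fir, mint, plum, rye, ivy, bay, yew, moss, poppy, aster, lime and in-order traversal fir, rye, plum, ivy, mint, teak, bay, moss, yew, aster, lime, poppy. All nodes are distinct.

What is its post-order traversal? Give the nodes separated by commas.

rye, ivy, plum, mint, fir, moss, lime, aster, poppy, yew, bay, teak

The first element of pre-order is the root; it splits in-order into left and right subtrees.
Root teak: left subtree has 5 nodes {fir, rye, plum, ivy, mint}, right has 6 {bay, moss, yew, aster, lime, poppy}.
  Root fir: left subtree has 0 nodes { }, right has 4 {rye, plum, ivy, mint}.
    Root mint: left subtree has 3 nodes {rye, plum, ivy}, right has 0 { }.
      Root plum: left subtree has 1 node {rye}, right has 1 {ivy}.
  Root bay: left subtree has 0 nodes { }, right has 5 {moss, yew, aster, lime, poppy}.
    Root yew: left subtree has 1 node {moss}, right has 3 {aster, lime, poppy}.
      Root poppy: left subtree has 2 nodes {aster, lime}, right has 0 { }.
        Root aster: left subtree has 0 nodes { }, right has 1 {lime}.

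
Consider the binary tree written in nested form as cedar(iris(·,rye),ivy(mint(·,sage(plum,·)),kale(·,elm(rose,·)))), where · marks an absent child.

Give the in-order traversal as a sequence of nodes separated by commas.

iris, rye, cedar, mint, plum, sage, ivy, kale, rose, elm

In-order visits the left subtree, then the node, then the right subtree.
At cedar: go left to iris.
  At iris: no left child.
  Visit iris.
  At iris: go right to rye.
    rye is a leaf — visit rye.
Visit cedar.
At cedar: go right to ivy.
  At ivy: go left to mint.
    At mint: no left child.
    Visit mint.
    At mint: go right to sage.
      At sage: go left to plum.
        plum is a leaf — visit plum.
      Visit sage.
      At sage: no right child.
  Visit ivy.
  At ivy: go right to kale.
    At kale: no left child.
    Visit kale.
    At kale: go right to elm.
      At elm: go left to rose.
        rose is a leaf — visit rose.
      Visit elm.
      At elm: no right child.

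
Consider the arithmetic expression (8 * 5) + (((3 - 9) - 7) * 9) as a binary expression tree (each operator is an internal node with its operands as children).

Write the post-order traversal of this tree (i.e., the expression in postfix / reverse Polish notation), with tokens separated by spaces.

Post-order on an expression tree gives postfix notation: for each operator, emit left operand, right operand, then the operator.

8 5 * 3 9 - 7 - 9 * +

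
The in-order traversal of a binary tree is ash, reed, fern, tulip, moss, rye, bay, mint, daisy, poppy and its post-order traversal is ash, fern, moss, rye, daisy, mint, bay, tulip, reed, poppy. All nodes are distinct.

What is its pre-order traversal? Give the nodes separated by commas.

poppy, reed, ash, tulip, fern, bay, rye, moss, mint, daisy

The last element of post-order is the root; it splits in-order into left and right subtrees.
Root poppy: left subtree has 9 nodes {ash, reed, fern, tulip, moss, rye, bay, mint, daisy}, right has 0 { }.
  Root reed: left subtree has 1 node {ash}, right has 7 {fern, tulip, moss, rye, bay, mint, daisy}.
    Root tulip: left subtree has 1 node {fern}, right has 5 {moss, rye, bay, mint, daisy}.
      Root bay: left subtree has 2 nodes {moss, rye}, right has 2 {mint, daisy}.
        Root rye: left subtree has 1 node {moss}, right has 0 { }.
        Root mint: left subtree has 0 nodes { }, right has 1 {daisy}.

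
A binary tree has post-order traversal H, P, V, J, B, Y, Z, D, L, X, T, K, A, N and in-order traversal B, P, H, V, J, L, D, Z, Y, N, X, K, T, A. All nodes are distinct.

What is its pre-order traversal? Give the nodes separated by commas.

N, L, B, J, V, P, H, D, Z, Y, A, K, X, T

The last element of post-order is the root; it splits in-order into left and right subtrees.
Root N: left subtree has 9 nodes {B, P, H, V, J, L, D, Z, Y}, right has 4 {X, K, T, A}.
  Root L: left subtree has 5 nodes {B, P, H, V, J}, right has 3 {D, Z, Y}.
    Root B: left subtree has 0 nodes { }, right has 4 {P, H, V, J}.
      Root J: left subtree has 3 nodes {P, H, V}, right has 0 { }.
        Root V: left subtree has 2 nodes {P, H}, right has 0 { }.
          Root P: left subtree has 0 nodes { }, right has 1 {H}.
    Root D: left subtree has 0 nodes { }, right has 2 {Z, Y}.
      Root Z: left subtree has 0 nodes { }, right has 1 {Y}.
  Root A: left subtree has 3 nodes {X, K, T}, right has 0 { }.
    Root K: left subtree has 1 node {X}, right has 1 {T}.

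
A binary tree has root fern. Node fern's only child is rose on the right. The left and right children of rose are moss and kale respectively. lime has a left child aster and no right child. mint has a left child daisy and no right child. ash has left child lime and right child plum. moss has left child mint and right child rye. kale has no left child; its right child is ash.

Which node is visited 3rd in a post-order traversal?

rye

Post-order visits the left subtree, then the right subtree, then the node.
At fern: no left child.
At fern: go right to rose.
  At rose: go left to moss.
    At moss: go left to mint.
      At mint: go left to daisy.
        daisy is a leaf — visit daisy.
      At mint: no right child.
      Visit mint.
    At moss: go right to rye.
      rye is a leaf — visit rye.
    Visit moss.
  At rose: go right to kale.
    At kale: no left child.
    At kale: go right to ash.
      At ash: go left to lime.
        At lime: go left to aster.
          aster is a leaf — visit aster.
        At lime: no right child.
        Visit lime.
      At ash: go right to plum.
        plum is a leaf — visit plum.
      Visit ash.
    Visit kale.
  Visit rose.
Visit fern.
Full post-order sequence: daisy, mint, rye, moss, aster, lime, plum, ash, kale, rose, fern.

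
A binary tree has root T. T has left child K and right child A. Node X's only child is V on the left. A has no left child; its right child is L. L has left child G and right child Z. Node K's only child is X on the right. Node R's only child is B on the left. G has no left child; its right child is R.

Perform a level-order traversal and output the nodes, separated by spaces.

Level-order visits nodes level by level from the root, left to right within each level.
Level 0: T
Level 1: K, A
Level 2: X, L
Level 3: V, G, Z
Level 4: R
Level 5: B

T K A X L V G Z R B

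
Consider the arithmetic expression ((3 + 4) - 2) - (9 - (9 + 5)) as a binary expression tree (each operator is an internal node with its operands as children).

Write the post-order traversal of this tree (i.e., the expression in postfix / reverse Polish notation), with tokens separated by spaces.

3 4 + 2 - 9 9 5 + - -

Post-order on an expression tree gives postfix notation: for each operator, emit left operand, right operand, then the operator.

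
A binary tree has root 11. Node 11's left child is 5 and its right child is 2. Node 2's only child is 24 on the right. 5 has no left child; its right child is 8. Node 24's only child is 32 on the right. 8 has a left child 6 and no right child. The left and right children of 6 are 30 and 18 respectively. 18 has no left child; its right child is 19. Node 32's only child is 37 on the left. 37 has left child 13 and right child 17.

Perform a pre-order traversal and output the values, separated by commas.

11, 5, 8, 6, 30, 18, 19, 2, 24, 32, 37, 13, 17

Pre-order visits the node, then its left subtree, then its right subtree.
Visit 11.
At 11: go left to 5.
  Visit 5.
  At 5: no left child.
  At 5: go right to 8.
    Visit 8.
    At 8: go left to 6.
      Visit 6.
      At 6: go left to 30.
        30 is a leaf — visit 30.
      At 6: go right to 18.
        Visit 18.
        At 18: no left child.
        At 18: go right to 19.
          19 is a leaf — visit 19.
    At 8: no right child.
At 11: go right to 2.
  Visit 2.
  At 2: no left child.
  At 2: go right to 24.
    Visit 24.
    At 24: no left child.
    At 24: go right to 32.
      Visit 32.
      At 32: go left to 37.
        Visit 37.
        At 37: go left to 13.
          13 is a leaf — visit 13.
        At 37: go right to 17.
          17 is a leaf — visit 17.
      At 32: no right child.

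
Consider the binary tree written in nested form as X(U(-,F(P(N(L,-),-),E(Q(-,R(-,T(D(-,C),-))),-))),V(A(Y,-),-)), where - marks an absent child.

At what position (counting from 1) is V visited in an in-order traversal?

In-order visits the left subtree, then the node, then the right subtree.
At X: go left to U.
  At U: no left child.
  Visit U.
  At U: go right to F.
    At F: go left to P.
      At P: go left to N.
        At N: go left to L.
          L is a leaf — visit L.
        Visit N.
        At N: no right child.
      Visit P.
      At P: no right child.
    Visit F.
    At F: go right to E.
      At E: go left to Q.
        At Q: no left child.
        Visit Q.
        At Q: go right to R.
          At R: no left child.
          Visit R.
          At R: go right to T.
            At T: go left to D.
              At D: no left child.
              Visit D.
              At D: go right to C.
                C is a leaf — visit C.
            Visit T.
            At T: no right child.
      Visit E.
      At E: no right child.
Visit X.
At X: go right to V.
  At V: go left to A.
    At A: go left to Y.
      Y is a leaf — visit Y.
    Visit A.
    At A: no right child.
  Visit V.
  At V: no right child.
Full in-order sequence: U, L, N, P, F, Q, R, D, C, T, E, X, Y, A, V.

15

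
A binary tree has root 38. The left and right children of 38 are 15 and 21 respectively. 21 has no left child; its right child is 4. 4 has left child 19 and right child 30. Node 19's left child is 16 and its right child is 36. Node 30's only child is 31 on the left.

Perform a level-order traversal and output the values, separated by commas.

38, 15, 21, 4, 19, 30, 16, 36, 31

Level-order visits nodes level by level from the root, left to right within each level.
Level 0: 38
Level 1: 15, 21
Level 2: 4
Level 3: 19, 30
Level 4: 16, 36, 31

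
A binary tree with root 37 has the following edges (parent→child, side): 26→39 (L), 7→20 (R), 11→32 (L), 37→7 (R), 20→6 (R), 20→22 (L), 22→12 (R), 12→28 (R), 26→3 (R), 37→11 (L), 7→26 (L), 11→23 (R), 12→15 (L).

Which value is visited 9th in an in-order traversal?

22

In-order visits the left subtree, then the node, then the right subtree.
At 37: go left to 11.
  At 11: go left to 32.
    32 is a leaf — visit 32.
  Visit 11.
  At 11: go right to 23.
    23 is a leaf — visit 23.
Visit 37.
At 37: go right to 7.
  At 7: go left to 26.
    At 26: go left to 39.
      39 is a leaf — visit 39.
    Visit 26.
    At 26: go right to 3.
      3 is a leaf — visit 3.
  Visit 7.
  At 7: go right to 20.
    At 20: go left to 22.
      At 22: no left child.
      Visit 22.
      At 22: go right to 12.
        At 12: go left to 15.
          15 is a leaf — visit 15.
        Visit 12.
        At 12: go right to 28.
          28 is a leaf — visit 28.
    Visit 20.
    At 20: go right to 6.
      6 is a leaf — visit 6.
Full in-order sequence: 32, 11, 23, 37, 39, 26, 3, 7, 22, 15, 12, 28, 20, 6.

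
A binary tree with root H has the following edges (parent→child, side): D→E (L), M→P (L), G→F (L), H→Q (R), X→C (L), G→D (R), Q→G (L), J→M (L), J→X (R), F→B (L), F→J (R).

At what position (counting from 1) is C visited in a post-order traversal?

4

Post-order visits the left subtree, then the right subtree, then the node.
At H: no left child.
At H: go right to Q.
  At Q: go left to G.
    At G: go left to F.
      At F: go left to B.
        B is a leaf — visit B.
      At F: go right to J.
        At J: go left to M.
          At M: go left to P.
            P is a leaf — visit P.
          At M: no right child.
          Visit M.
        At J: go right to X.
          At X: go left to C.
            C is a leaf — visit C.
          At X: no right child.
          Visit X.
        Visit J.
      Visit F.
    At G: go right to D.
      At D: go left to E.
        E is a leaf — visit E.
      At D: no right child.
      Visit D.
    Visit G.
  At Q: no right child.
  Visit Q.
Visit H.
Full post-order sequence: B, P, M, C, X, J, F, E, D, G, Q, H.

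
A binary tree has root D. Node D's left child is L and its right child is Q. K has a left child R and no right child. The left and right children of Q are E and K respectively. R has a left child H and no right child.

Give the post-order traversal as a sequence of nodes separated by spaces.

Post-order visits the left subtree, then the right subtree, then the node.
At D: go left to L.
  L is a leaf — visit L.
At D: go right to Q.
  At Q: go left to E.
    E is a leaf — visit E.
  At Q: go right to K.
    At K: go left to R.
      At R: go left to H.
        H is a leaf — visit H.
      At R: no right child.
      Visit R.
    At K: no right child.
    Visit K.
  Visit Q.
Visit D.

L E H R K Q D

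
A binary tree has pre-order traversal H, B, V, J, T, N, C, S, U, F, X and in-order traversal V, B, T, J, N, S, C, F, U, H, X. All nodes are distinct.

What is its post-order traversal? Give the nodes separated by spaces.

V T S F U C N J B X H

The first element of pre-order is the root; it splits in-order into left and right subtrees.
Root H: left subtree has 9 nodes {V, B, T, J, N, S, C, F, U}, right has 1 {X}.
  Root B: left subtree has 1 node {V}, right has 7 {T, J, N, S, C, F, U}.
    Root J: left subtree has 1 node {T}, right has 5 {N, S, C, F, U}.
      Root N: left subtree has 0 nodes { }, right has 4 {S, C, F, U}.
        Root C: left subtree has 1 node {S}, right has 2 {F, U}.
          Root U: left subtree has 1 node {F}, right has 0 { }.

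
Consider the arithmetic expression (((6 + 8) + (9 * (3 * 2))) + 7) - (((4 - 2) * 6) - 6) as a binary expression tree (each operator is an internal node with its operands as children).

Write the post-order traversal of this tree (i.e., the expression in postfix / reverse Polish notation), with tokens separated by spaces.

6 8 + 9 3 2 * * + 7 + 4 2 - 6 * 6 - -

Post-order on an expression tree gives postfix notation: for each operator, emit left operand, right operand, then the operator.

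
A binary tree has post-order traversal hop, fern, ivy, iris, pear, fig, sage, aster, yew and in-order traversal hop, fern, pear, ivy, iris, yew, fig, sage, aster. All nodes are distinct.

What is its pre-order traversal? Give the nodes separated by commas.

yew, pear, fern, hop, iris, ivy, aster, sage, fig

The last element of post-order is the root; it splits in-order into left and right subtrees.
Root yew: left subtree has 5 nodes {hop, fern, pear, ivy, iris}, right has 3 {fig, sage, aster}.
  Root pear: left subtree has 2 nodes {hop, fern}, right has 2 {ivy, iris}.
    Root fern: left subtree has 1 node {hop}, right has 0 { }.
    Root iris: left subtree has 1 node {ivy}, right has 0 { }.
  Root aster: left subtree has 2 nodes {fig, sage}, right has 0 { }.
    Root sage: left subtree has 1 node {fig}, right has 0 { }.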